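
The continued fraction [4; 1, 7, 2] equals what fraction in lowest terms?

Using pₖ = aₖpₖ₋₁ + pₖ₋₂ and qₖ = aₖqₖ₋₁ + qₖ₋₂:
  k=0: a=4, p=4, q=1
  k=1: a=1, p=5, q=1
  k=2: a=7, p=39, q=8
  k=3: a=2, p=83, q=17

83/17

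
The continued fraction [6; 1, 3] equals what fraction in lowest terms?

Fold from the inside: start with 3/1.
  1 + 1/3 = 4/3
  6 + 3/4 = 27/4

27/4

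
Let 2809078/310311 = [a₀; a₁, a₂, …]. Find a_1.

19

2809078 = 9·310311 + 16279   →  a_0 = 9
310311 = 19·16279 + 1010   →  a_1 = 19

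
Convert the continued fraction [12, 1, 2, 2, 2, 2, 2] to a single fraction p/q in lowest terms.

1258/99

Fold from the inside: start with 2/1.
  2 + 1/2 = 5/2
  2 + 2/5 = 12/5
  2 + 5/12 = 29/12
  2 + 12/29 = 70/29
  1 + 29/70 = 99/70
  12 + 70/99 = 1258/99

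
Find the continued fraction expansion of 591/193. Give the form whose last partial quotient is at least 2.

591 = 3*193 + 12
193 = 16*12 + 1
12 = 12*1 + 0  (stop)
So 591/193 = [3; 16, 12].

[3; 16, 12]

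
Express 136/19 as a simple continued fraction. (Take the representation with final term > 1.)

136 = 7×19 + 3
19 = 6×3 + 1
3 = 3×1 + 0  (stop)
So 136/19 = [7; 6, 3].

[7; 6, 3]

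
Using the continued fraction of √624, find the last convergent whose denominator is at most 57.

√624 = [24; 1, 48, …] (period length 2).
Convergents:
  p_0/q_0 = 24/1
  p_1/q_1 = 25/1
  p_2/q_2 = 1224/49
  p_3/q_3 = 1249/50
  p_4/q_4 = 61176/2449
q_3 = 50 ≤ 57 < 2449 = q_4, so the answer is 1249/50.

1249/50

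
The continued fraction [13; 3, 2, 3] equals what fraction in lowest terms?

319/24

Fold from the inside: start with 3/1.
  2 + 1/3 = 7/3
  3 + 3/7 = 24/7
  13 + 7/24 = 319/24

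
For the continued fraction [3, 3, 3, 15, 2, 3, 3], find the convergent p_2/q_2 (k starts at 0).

Using pₖ = aₖpₖ₋₁ + pₖ₋₂, qₖ = aₖqₖ₋₁ + qₖ₋₂ (with p₋₁=1, p₋₂=0, q₋₁=0, q₋₂=1):
  k=0: a=3, p=3, q=1
  k=1: a=3, p=10, q=3
  k=2: a=3, p=33, q=10

33/10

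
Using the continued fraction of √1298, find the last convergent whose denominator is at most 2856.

√1298 = [36; 36, 72, …] (period length 2).
Convergents:
  p_0/q_0 = 36/1
  p_1/q_1 = 1297/36
  p_2/q_2 = 93420/2593
  p_3/q_3 = 3364417/93384
q_2 = 2593 ≤ 2856 < 93384 = q_3, so the answer is 93420/2593.

93420/2593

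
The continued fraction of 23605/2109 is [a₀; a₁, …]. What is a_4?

23605 = 11·2109 + 406   →  a_0 = 11
2109 = 5·406 + 79   →  a_1 = 5
406 = 5·79 + 11   →  a_2 = 5
79 = 7·11 + 2   →  a_3 = 7
11 = 5·2 + 1   →  a_4 = 5

5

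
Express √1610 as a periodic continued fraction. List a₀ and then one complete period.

[40; 8, 80]

a₀ = ⌊√1610⌋ = 40.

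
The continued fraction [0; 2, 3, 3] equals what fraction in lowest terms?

10/23

Fold from the inside: start with 3/1.
  3 + 1/3 = 10/3
  2 + 3/10 = 23/10
  0 + 10/23 = 10/23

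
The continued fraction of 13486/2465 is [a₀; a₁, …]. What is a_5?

2

13486 = 5·2465 + 1161   →  a_0 = 5
2465 = 2·1161 + 143   →  a_1 = 2
1161 = 8·143 + 17   →  a_2 = 8
143 = 8·17 + 7   →  a_3 = 8
17 = 2·7 + 3   →  a_4 = 2
7 = 2·3 + 1   →  a_5 = 2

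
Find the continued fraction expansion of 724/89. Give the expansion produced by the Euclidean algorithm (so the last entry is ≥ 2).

[8; 7, 2, 2, 2]

724 = 8×89 + 12
89 = 7×12 + 5
12 = 2×5 + 2
5 = 2×2 + 1
2 = 2×1 + 0  (stop)
So 724/89 = [8; 7, 2, 2, 2].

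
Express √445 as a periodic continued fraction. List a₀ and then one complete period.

[21; 10, 1, 1, 10, 42]

a₀ = ⌊√445⌋ = 21.
With m₀=0, d₀=1 and mₖ₊₁ = dₖaₖ − mₖ, dₖ₊₁ = (n − mₖ₊₁²)/dₖ, aₖ₊₁ = ⌊(a₀+mₖ₊₁)/dₖ₊₁⌋:
  k=1: m=21, d=4, a=10
  k=2: m=19, d=21, a=1
  k=3: m=2, d=21, a=1
  k=4: m=19, d=4, a=10
  k=5: m=21, d=1, a=42
d=1 and a=2a₀=42 at k=5, so the next step gives (m, d) = (21, 4) again — its k=1 value — and the period has length 5.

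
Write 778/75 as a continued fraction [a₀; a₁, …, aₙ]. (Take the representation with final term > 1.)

[10; 2, 1, 2, 9]

778 = 10×75 + 28
75 = 2×28 + 19
28 = 1×19 + 9
19 = 2×9 + 1
9 = 9×1 + 0  (stop)
So 778/75 = [10; 2, 1, 2, 9].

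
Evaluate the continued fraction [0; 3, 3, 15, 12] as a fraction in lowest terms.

Fold from the inside: start with 12/1.
  15 + 1/12 = 181/12
  3 + 12/181 = 555/181
  3 + 181/555 = 1846/555
  0 + 555/1846 = 555/1846

555/1846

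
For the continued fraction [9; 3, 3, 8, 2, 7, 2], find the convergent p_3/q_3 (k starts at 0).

772/83

Using pₖ = aₖpₖ₋₁ + pₖ₋₂, qₖ = aₖqₖ₋₁ + qₖ₋₂ (with p₋₁=1, p₋₂=0, q₋₁=0, q₋₂=1):
  k=0: a=9, p=9, q=1
  k=1: a=3, p=28, q=3
  k=2: a=3, p=93, q=10
  k=3: a=8, p=772, q=83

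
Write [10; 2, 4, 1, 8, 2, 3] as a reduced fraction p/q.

Fold from the inside: start with 3/1.
  2 + 1/3 = 7/3
  8 + 3/7 = 59/7
  1 + 7/59 = 66/59
  4 + 59/66 = 323/66
  2 + 66/323 = 712/323
  10 + 323/712 = 7443/712

7443/712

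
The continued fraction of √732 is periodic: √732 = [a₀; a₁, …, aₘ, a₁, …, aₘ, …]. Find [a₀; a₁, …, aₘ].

[27; 18, 54]

a₀ = ⌊√732⌋ = 27.
With m₀=0, d₀=1 and mₖ₊₁ = dₖaₖ − mₖ, dₖ₊₁ = (n − mₖ₊₁²)/dₖ, aₖ₊₁ = ⌊(a₀+mₖ₊₁)/dₖ₊₁⌋:
  k=1: m=27, d=3, a=18
  k=2: m=27, d=1, a=54
d=1 and a=2a₀=54 at k=2, so the next step gives (m, d) = (27, 3) again — its k=1 value — and the period has length 2.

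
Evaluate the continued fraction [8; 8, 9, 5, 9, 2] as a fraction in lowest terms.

58756/7233

Using pₖ = aₖpₖ₋₁ + pₖ₋₂ and qₖ = aₖqₖ₋₁ + qₖ₋₂:
  k=0: a=8, p=8, q=1
  k=1: a=8, p=65, q=8
  k=2: a=9, p=593, q=73
  k=3: a=5, p=3030, q=373
  k=4: a=9, p=27863, q=3430
  k=5: a=2, p=58756, q=7233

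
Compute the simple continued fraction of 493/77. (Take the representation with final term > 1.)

[6; 2, 2, 15]

493 = 6×77 + 31
77 = 2×31 + 15
31 = 2×15 + 1
15 = 15×1 + 0  (stop)
So 493/77 = [6; 2, 2, 15].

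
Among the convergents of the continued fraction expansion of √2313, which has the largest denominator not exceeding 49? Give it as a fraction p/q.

√2313 = [48; 10, 1, 2, 10, 2, 1, 10, 96, …] (period length 8).
Convergents:
  p_0/q_0 = 48/1
  p_1/q_1 = 481/10
  p_2/q_2 = 529/11
  p_3/q_3 = 1539/32
  p_4/q_4 = 15919/331
q_3 = 32 ≤ 49 < 331 = q_4, so the answer is 1539/32.

1539/32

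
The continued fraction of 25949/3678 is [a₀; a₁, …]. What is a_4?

5

25949 = 7·3678 + 203   →  a_0 = 7
3678 = 18·203 + 24   →  a_1 = 18
203 = 8·24 + 11   →  a_2 = 8
24 = 2·11 + 2   →  a_3 = 2
11 = 5·2 + 1   →  a_4 = 5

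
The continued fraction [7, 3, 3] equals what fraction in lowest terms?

73/10

Using pₖ = aₖpₖ₋₁ + pₖ₋₂ and qₖ = aₖqₖ₋₁ + qₖ₋₂:
  k=0: a=7, p=7, q=1
  k=1: a=3, p=22, q=3
  k=2: a=3, p=73, q=10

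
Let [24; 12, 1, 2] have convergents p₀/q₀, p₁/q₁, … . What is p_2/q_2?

313/13

Using pₖ = aₖpₖ₋₁ + pₖ₋₂, qₖ = aₖqₖ₋₁ + qₖ₋₂ (with p₋₁=1, p₋₂=0, q₋₁=0, q₋₂=1):
  k=0: a=24, p=24, q=1
  k=1: a=12, p=289, q=12
  k=2: a=1, p=313, q=13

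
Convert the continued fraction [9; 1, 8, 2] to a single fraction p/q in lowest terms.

Using pₖ = aₖpₖ₋₁ + pₖ₋₂ and qₖ = aₖqₖ₋₁ + qₖ₋₂:
  k=0: a=9, p=9, q=1
  k=1: a=1, p=10, q=1
  k=2: a=8, p=89, q=9
  k=3: a=2, p=188, q=19

188/19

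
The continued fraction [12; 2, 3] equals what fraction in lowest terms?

Fold from the inside: start with 3/1.
  2 + 1/3 = 7/3
  12 + 3/7 = 87/7

87/7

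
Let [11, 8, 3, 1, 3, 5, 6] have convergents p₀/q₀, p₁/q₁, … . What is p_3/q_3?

367/33

Using pₖ = aₖpₖ₋₁ + pₖ₋₂, qₖ = aₖqₖ₋₁ + qₖ₋₂ (with p₋₁=1, p₋₂=0, q₋₁=0, q₋₂=1):
  k=0: a=11, p=11, q=1
  k=1: a=8, p=89, q=8
  k=2: a=3, p=278, q=25
  k=3: a=1, p=367, q=33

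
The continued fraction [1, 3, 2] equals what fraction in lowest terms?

9/7

Fold from the inside: start with 2/1.
  3 + 1/2 = 7/2
  1 + 2/7 = 9/7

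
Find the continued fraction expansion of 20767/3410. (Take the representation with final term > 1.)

[6; 11, 9, 3, 3, 3]

20767 = 6×3410 + 307
3410 = 11×307 + 33
307 = 9×33 + 10
33 = 3×10 + 3
10 = 3×3 + 1
3 = 3×1 + 0  (stop)
So 20767/3410 = [6; 11, 9, 3, 3, 3].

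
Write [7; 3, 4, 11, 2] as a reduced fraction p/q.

Fold from the inside: start with 2/1.
  11 + 1/2 = 23/2
  4 + 2/23 = 94/23
  3 + 23/94 = 305/94
  7 + 94/305 = 2229/305

2229/305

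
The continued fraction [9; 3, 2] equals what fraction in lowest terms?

65/7

Fold from the inside: start with 2/1.
  3 + 1/2 = 7/2
  9 + 2/7 = 65/7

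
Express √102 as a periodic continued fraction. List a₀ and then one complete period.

[10; 10, 20]

a₀ = ⌊√102⌋ = 10.
With m₀=0, d₀=1 and mₖ₊₁ = dₖaₖ − mₖ, dₖ₊₁ = (n − mₖ₊₁²)/dₖ, aₖ₊₁ = ⌊(a₀+mₖ₊₁)/dₖ₊₁⌋:
  k=1: m=10, d=2, a=10
  k=2: m=10, d=1, a=20
d=1 and a=2a₀=20 at k=2, so the next step gives (m, d) = (10, 2) again — its k=1 value — and the period has length 2.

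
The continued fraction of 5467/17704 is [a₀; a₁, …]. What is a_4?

9

5467 = 0·17704 + 5467   →  a_0 = 0
17704 = 3·5467 + 1303   →  a_1 = 3
5467 = 4·1303 + 255   →  a_2 = 4
1303 = 5·255 + 28   →  a_3 = 5
255 = 9·28 + 3   →  a_4 = 9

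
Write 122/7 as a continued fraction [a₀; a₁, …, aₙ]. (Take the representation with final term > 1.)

[17; 2, 3]

122 = 17·7 + 3
7 = 2·3 + 1
3 = 3·1 + 0  (stop)
So 122/7 = [17; 2, 3].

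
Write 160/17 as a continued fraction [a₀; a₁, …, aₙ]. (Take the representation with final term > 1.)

160 = 9*17 + 7
17 = 2*7 + 3
7 = 2*3 + 1
3 = 3*1 + 0  (stop)
So 160/17 = [9; 2, 2, 3].

[9; 2, 2, 3]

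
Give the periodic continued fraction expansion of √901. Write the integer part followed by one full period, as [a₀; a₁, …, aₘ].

a₀ = ⌊√901⌋ = 30.
With m₀=0, d₀=1 and mₖ₊₁ = dₖaₖ − mₖ, dₖ₊₁ = (n − mₖ₊₁²)/dₖ, aₖ₊₁ = ⌊(a₀+mₖ₊₁)/dₖ₊₁⌋:
  k=1: m=30, d=1, a=60
d=1 and a=2a₀=60 at k=1, so the next step gives (m, d) = (30, 1) again — its k=1 value — and the period has length 1.

[30; 60]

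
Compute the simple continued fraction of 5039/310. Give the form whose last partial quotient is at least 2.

[16; 3, 1, 12, 6]

5039 = 16·310 + 79
310 = 3·79 + 73
79 = 1·73 + 6
73 = 12·6 + 1
6 = 6·1 + 0  (stop)
So 5039/310 = [16; 3, 1, 12, 6].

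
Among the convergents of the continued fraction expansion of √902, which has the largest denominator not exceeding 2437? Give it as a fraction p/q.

√902 = [30; 30, 60, …] (period length 2).
Convergents:
  p_0/q_0 = 30/1
  p_1/q_1 = 901/30
  p_2/q_2 = 54090/1801
  p_3/q_3 = 1623601/54060
q_2 = 1801 ≤ 2437 < 54060 = q_3, so the answer is 54090/1801.

54090/1801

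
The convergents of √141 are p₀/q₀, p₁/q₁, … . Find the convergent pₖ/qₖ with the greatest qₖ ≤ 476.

2268/191

√141 = [11; 1, 6, 1, 22, …] (period length 4).
Convergents:
  p_0/q_0 = 11/1
  p_1/q_1 = 12/1
  p_2/q_2 = 83/7
  p_3/q_3 = 95/8
  p_4/q_4 = 2173/183
  p_5/q_5 = 2268/191
  p_6/q_6 = 15781/1329
q_5 = 191 ≤ 476 < 1329 = q_6, so the answer is 2268/191.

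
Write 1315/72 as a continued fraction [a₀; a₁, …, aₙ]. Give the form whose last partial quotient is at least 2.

[18; 3, 1, 3, 1, 3]

1315 = 18·72 + 19
72 = 3·19 + 15
19 = 1·15 + 4
15 = 3·4 + 3
4 = 1·3 + 1
3 = 3·1 + 0  (stop)
So 1315/72 = [18; 3, 1, 3, 1, 3].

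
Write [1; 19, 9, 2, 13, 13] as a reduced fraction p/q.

Using pₖ = aₖpₖ₋₁ + pₖ₋₂ and qₖ = aₖqₖ₋₁ + qₖ₋₂:
  k=0: a=1, p=1, q=1
  k=1: a=19, p=20, q=19
  k=2: a=9, p=181, q=172
  k=3: a=2, p=382, q=363
  k=4: a=13, p=5147, q=4891
  k=5: a=13, p=67293, q=63946

67293/63946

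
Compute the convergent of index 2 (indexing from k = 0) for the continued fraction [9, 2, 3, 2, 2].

66/7

Using pₖ = aₖpₖ₋₁ + pₖ₋₂, qₖ = aₖqₖ₋₁ + qₖ₋₂ (with p₋₁=1, p₋₂=0, q₋₁=0, q₋₂=1):
  k=0: a=9, p=9, q=1
  k=1: a=2, p=19, q=2
  k=2: a=3, p=66, q=7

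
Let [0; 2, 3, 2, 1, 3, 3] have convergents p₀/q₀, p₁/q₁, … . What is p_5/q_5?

Using pₖ = aₖpₖ₋₁ + pₖ₋₂, qₖ = aₖqₖ₋₁ + qₖ₋₂ (with p₋₁=1, p₋₂=0, q₋₁=0, q₋₂=1):
  k=0: a=0, p=0, q=1
  k=1: a=2, p=1, q=2
  k=2: a=3, p=3, q=7
  k=3: a=2, p=7, q=16
  k=4: a=1, p=10, q=23
  k=5: a=3, p=37, q=85

37/85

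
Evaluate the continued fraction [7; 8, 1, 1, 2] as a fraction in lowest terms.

Fold from the inside: start with 2/1.
  1 + 1/2 = 3/2
  1 + 2/3 = 5/3
  8 + 3/5 = 43/5
  7 + 5/43 = 306/43

306/43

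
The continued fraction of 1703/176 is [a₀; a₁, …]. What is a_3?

11

1703 = 9·176 + 119   →  a_0 = 9
176 = 1·119 + 57   →  a_1 = 1
119 = 2·57 + 5   →  a_2 = 2
57 = 11·5 + 2   →  a_3 = 11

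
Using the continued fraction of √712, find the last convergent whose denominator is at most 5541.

85947/3221

√712 = [26; 1, 2, 6, 2, 1, 52, …] (period length 6).
Convergents:
  p_0/q_0 = 26/1
  p_1/q_1 = 27/1
  p_2/q_2 = 80/3
  p_3/q_3 = 507/19
  p_4/q_4 = 1094/41
  p_5/q_5 = 1601/60
  p_6/q_6 = 84346/3161
  p_7/q_7 = 85947/3221
  p_8/q_8 = 256240/9603
q_7 = 3221 ≤ 5541 < 9603 = q_8, so the answer is 85947/3221.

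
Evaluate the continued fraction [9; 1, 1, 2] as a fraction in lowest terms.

Using pₖ = aₖpₖ₋₁ + pₖ₋₂ and qₖ = aₖqₖ₋₁ + qₖ₋₂:
  k=0: a=9, p=9, q=1
  k=1: a=1, p=10, q=1
  k=2: a=1, p=19, q=2
  k=3: a=2, p=48, q=5

48/5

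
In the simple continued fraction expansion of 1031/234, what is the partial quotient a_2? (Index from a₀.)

1031 = 4·234 + 95   →  a_0 = 4
234 = 2·95 + 44   →  a_1 = 2
95 = 2·44 + 7   →  a_2 = 2

2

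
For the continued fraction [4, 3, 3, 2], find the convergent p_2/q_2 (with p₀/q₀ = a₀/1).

43/10

Using pₖ = aₖpₖ₋₁ + pₖ₋₂, qₖ = aₖqₖ₋₁ + qₖ₋₂ (with p₋₁=1, p₋₂=0, q₋₁=0, q₋₂=1):
  k=0: a=4, p=4, q=1
  k=1: a=3, p=13, q=3
  k=2: a=3, p=43, q=10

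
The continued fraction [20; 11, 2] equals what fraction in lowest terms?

Using pₖ = aₖpₖ₋₁ + pₖ₋₂ and qₖ = aₖqₖ₋₁ + qₖ₋₂:
  k=0: a=20, p=20, q=1
  k=1: a=11, p=221, q=11
  k=2: a=2, p=462, q=23

462/23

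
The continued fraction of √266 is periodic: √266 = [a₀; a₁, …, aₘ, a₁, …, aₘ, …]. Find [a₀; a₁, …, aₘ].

a₀ = ⌊√266⌋ = 16.
With m₀=0, d₀=1 and mₖ₊₁ = dₖaₖ − mₖ, dₖ₊₁ = (n − mₖ₊₁²)/dₖ, aₖ₊₁ = ⌊(a₀+mₖ₊₁)/dₖ₊₁⌋:
  k=1: m=16, d=10, a=3
  k=2: m=14, d=7, a=4
  k=3: m=14, d=10, a=3
  k=4: m=16, d=1, a=32
d=1 and a=2a₀=32 at k=4, so the next step gives (m, d) = (16, 10) again — its k=1 value — and the period has length 4.

[16; 3, 4, 3, 32]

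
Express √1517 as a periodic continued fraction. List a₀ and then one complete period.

[38; 1, 18, 2, 18, 1, 76]

a₀ = ⌊√1517⌋ = 38.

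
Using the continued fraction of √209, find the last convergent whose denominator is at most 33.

159/11

√209 = [14; 2, 5, 3, 2, 3, 5, 2, 28, …] (period length 8).
Convergents:
  p_0/q_0 = 14/1
  p_1/q_1 = 29/2
  p_2/q_2 = 159/11
  p_3/q_3 = 506/35
q_2 = 11 ≤ 33 < 35 = q_3, so the answer is 159/11.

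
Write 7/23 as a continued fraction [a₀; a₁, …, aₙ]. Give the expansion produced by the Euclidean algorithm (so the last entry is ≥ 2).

[0; 3, 3, 2]

7 = 0·23 + 7
23 = 3·7 + 2
7 = 3·2 + 1
2 = 2·1 + 0  (stop)
So 7/23 = [0; 3, 3, 2].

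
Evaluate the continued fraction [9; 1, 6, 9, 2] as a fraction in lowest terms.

Fold from the inside: start with 2/1.
  9 + 1/2 = 19/2
  6 + 2/19 = 116/19
  1 + 19/116 = 135/116
  9 + 116/135 = 1331/135

1331/135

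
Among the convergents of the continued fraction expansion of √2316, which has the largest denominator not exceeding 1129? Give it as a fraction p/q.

√2316 = [48; 8, 96, …] (period length 2).
Convergents:
  p_0/q_0 = 48/1
  p_1/q_1 = 385/8
  p_2/q_2 = 37008/769
  p_3/q_3 = 296449/6160
q_2 = 769 ≤ 1129 < 6160 = q_3, so the answer is 37008/769.

37008/769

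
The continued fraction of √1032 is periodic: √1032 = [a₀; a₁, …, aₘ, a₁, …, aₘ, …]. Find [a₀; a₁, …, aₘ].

[32; 8, 64]

a₀ = ⌊√1032⌋ = 32.
With m₀=0, d₀=1 and mₖ₊₁ = dₖaₖ − mₖ, dₖ₊₁ = (n − mₖ₊₁²)/dₖ, aₖ₊₁ = ⌊(a₀+mₖ₊₁)/dₖ₊₁⌋:
  k=1: m=32, d=8, a=8
  k=2: m=32, d=1, a=64
d=1 and a=2a₀=64 at k=2, so the next step gives (m, d) = (32, 8) again — its k=1 value — and the period has length 2.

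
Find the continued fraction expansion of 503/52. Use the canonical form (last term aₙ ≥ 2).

503 = 9×52 + 35
52 = 1×35 + 17
35 = 2×17 + 1
17 = 17×1 + 0  (stop)
So 503/52 = [9; 1, 2, 17].

[9; 1, 2, 17]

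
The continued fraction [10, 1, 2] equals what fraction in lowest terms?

32/3

Fold from the inside: start with 2/1.
  1 + 1/2 = 3/2
  10 + 2/3 = 32/3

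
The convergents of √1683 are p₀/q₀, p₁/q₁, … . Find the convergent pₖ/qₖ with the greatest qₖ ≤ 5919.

137965/3363

√1683 = [41; 41, 82, …] (period length 2).
Convergents:
  p_0/q_0 = 41/1
  p_1/q_1 = 1682/41
  p_2/q_2 = 137965/3363
  p_3/q_3 = 5658247/137924
q_2 = 3363 ≤ 5919 < 137924 = q_3, so the answer is 137965/3363.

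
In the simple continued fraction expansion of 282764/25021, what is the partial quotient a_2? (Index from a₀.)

3

282764 = 11·25021 + 7533   →  a_0 = 11
25021 = 3·7533 + 2422   →  a_1 = 3
7533 = 3·2422 + 267   →  a_2 = 3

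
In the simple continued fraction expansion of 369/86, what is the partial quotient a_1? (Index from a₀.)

3

369 = 4·86 + 25   →  a_0 = 4
86 = 3·25 + 11   →  a_1 = 3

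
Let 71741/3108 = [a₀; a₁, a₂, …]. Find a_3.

71741 = 23·3108 + 257   →  a_0 = 23
3108 = 12·257 + 24   →  a_1 = 12
257 = 10·24 + 17   →  a_2 = 10
24 = 1·17 + 7   →  a_3 = 1

1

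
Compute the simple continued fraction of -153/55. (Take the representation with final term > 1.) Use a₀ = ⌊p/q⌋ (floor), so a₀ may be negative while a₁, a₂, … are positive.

[-3; 4, 1, 1, 2, 2]

-153 = -3*55 + 12
55 = 4*12 + 7
12 = 1*7 + 5
7 = 1*5 + 2
5 = 2*2 + 1
2 = 2*1 + 0  (stop)
So -153/55 = [-3; 4, 1, 1, 2, 2].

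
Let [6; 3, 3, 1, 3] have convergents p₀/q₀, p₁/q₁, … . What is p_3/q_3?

Using pₖ = aₖpₖ₋₁ + pₖ₋₂, qₖ = aₖqₖ₋₁ + qₖ₋₂ (with p₋₁=1, p₋₂=0, q₋₁=0, q₋₂=1):
  k=0: a=6, p=6, q=1
  k=1: a=3, p=19, q=3
  k=2: a=3, p=63, q=10
  k=3: a=1, p=82, q=13

82/13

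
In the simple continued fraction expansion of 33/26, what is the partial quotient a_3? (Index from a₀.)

2

33 = 1·26 + 7   →  a_0 = 1
26 = 3·7 + 5   →  a_1 = 3
7 = 1·5 + 2   →  a_2 = 1
5 = 2·2 + 1   →  a_3 = 2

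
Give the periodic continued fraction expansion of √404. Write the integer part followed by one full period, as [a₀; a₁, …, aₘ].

[20; 10, 40]

a₀ = ⌊√404⌋ = 20.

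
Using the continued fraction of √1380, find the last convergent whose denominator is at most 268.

√1380 = [37; 6, 1, 2, 1, 6, 74, …] (period length 6).
Convergents:
  p_0/q_0 = 37/1
  p_1/q_1 = 223/6
  p_2/q_2 = 260/7
  p_3/q_3 = 743/20
  p_4/q_4 = 1003/27
  p_5/q_5 = 6761/182
  p_6/q_6 = 501317/13495
q_5 = 182 ≤ 268 < 13495 = q_6, so the answer is 6761/182.

6761/182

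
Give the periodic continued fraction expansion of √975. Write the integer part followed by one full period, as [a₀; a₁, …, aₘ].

a₀ = ⌊√975⌋ = 31.
With m₀=0, d₀=1 and mₖ₊₁ = dₖaₖ − mₖ, dₖ₊₁ = (n − mₖ₊₁²)/dₖ, aₖ₊₁ = ⌊(a₀+mₖ₊₁)/dₖ₊₁⌋:
  k=1: m=31, d=14, a=4
  k=2: m=25, d=25, a=2
  k=3: m=25, d=14, a=4
  k=4: m=31, d=1, a=62
d=1 and a=2a₀=62 at k=4, so the next step gives (m, d) = (31, 14) again — its k=1 value — and the period has length 4.

[31; 4, 2, 4, 62]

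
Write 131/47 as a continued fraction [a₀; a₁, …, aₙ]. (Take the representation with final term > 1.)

[2; 1, 3, 1, 2, 3]

131 = 2×47 + 37
47 = 1×37 + 10
37 = 3×10 + 7
10 = 1×7 + 3
7 = 2×3 + 1
3 = 3×1 + 0  (stop)
So 131/47 = [2; 1, 3, 1, 2, 3].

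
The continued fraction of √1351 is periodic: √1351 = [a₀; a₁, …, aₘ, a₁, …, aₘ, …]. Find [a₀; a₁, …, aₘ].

[36; 1, 3, 10, 3, 1, 72]

a₀ = ⌊√1351⌋ = 36.
With m₀=0, d₀=1 and mₖ₊₁ = dₖaₖ − mₖ, dₖ₊₁ = (n − mₖ₊₁²)/dₖ, aₖ₊₁ = ⌊(a₀+mₖ₊₁)/dₖ₊₁⌋:
  k=1: m=36, d=55, a=1
  k=2: m=19, d=18, a=3
  k=3: m=35, d=7, a=10
  k=4: m=35, d=18, a=3
  k=5: m=19, d=55, a=1
  k=6: m=36, d=1, a=72
d=1 and a=2a₀=72 at k=6, so the next step gives (m, d) = (36, 55) again — its k=1 value — and the period has length 6.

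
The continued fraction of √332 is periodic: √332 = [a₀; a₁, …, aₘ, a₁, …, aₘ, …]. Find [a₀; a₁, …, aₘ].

[18; 4, 1, 1, 8, 1, 1, 4, 36]

a₀ = ⌊√332⌋ = 18.
With m₀=0, d₀=1 and mₖ₊₁ = dₖaₖ − mₖ, dₖ₊₁ = (n − mₖ₊₁²)/dₖ, aₖ₊₁ = ⌊(a₀+mₖ₊₁)/dₖ₊₁⌋:
  k=1: m=18, d=8, a=4
  k=2: m=14, d=17, a=1
  k=3: m=3, d=19, a=1
  k=4: m=16, d=4, a=8
  k=5: m=16, d=19, a=1
  k=6: m=3, d=17, a=1
  k=7: m=14, d=8, a=4
  k=8: m=18, d=1, a=36
d=1 and a=2a₀=36 at k=8, so the next step gives (m, d) = (18, 8) again — its k=1 value — and the period has length 8.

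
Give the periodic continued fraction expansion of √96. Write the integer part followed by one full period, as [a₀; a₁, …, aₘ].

[9; 1, 3, 1, 18]

a₀ = ⌊√96⌋ = 9.
With m₀=0, d₀=1 and mₖ₊₁ = dₖaₖ − mₖ, dₖ₊₁ = (n − mₖ₊₁²)/dₖ, aₖ₊₁ = ⌊(a₀+mₖ₊₁)/dₖ₊₁⌋:
  k=1: m=9, d=15, a=1
  k=2: m=6, d=4, a=3
  k=3: m=6, d=15, a=1
  k=4: m=9, d=1, a=18
d=1 and a=2a₀=18 at k=4, so the next step gives (m, d) = (9, 15) again — its k=1 value — and the period has length 4.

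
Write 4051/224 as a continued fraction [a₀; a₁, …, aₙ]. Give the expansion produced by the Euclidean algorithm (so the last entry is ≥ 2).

4051 = 18*224 + 19
224 = 11*19 + 15
19 = 1*15 + 4
15 = 3*4 + 3
4 = 1*3 + 1
3 = 3*1 + 0  (stop)
So 4051/224 = [18; 11, 1, 3, 1, 3].

[18; 11, 1, 3, 1, 3]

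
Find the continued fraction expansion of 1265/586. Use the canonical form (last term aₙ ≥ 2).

[2; 6, 3, 3, 9]

1265 = 2·586 + 93
586 = 6·93 + 28
93 = 3·28 + 9
28 = 3·9 + 1
9 = 9·1 + 0  (stop)
So 1265/586 = [2; 6, 3, 3, 9].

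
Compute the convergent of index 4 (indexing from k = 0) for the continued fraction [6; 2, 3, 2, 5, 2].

560/87

Using pₖ = aₖpₖ₋₁ + pₖ₋₂, qₖ = aₖqₖ₋₁ + qₖ₋₂ (with p₋₁=1, p₋₂=0, q₋₁=0, q₋₂=1):
  k=0: a=6, p=6, q=1
  k=1: a=2, p=13, q=2
  k=2: a=3, p=45, q=7
  k=3: a=2, p=103, q=16
  k=4: a=5, p=560, q=87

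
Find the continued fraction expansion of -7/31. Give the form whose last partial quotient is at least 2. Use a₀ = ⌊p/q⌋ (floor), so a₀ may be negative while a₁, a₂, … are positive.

-7 = -1·31 + 24
31 = 1·24 + 7
24 = 3·7 + 3
7 = 2·3 + 1
3 = 3·1 + 0  (stop)
So -7/31 = [-1; 1, 3, 2, 3].

[-1; 1, 3, 2, 3]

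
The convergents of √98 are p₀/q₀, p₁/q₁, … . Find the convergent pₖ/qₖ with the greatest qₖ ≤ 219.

1970/199

√98 = [9; 1, 8, 1, 18, …] (period length 4).
Convergents:
  p_0/q_0 = 9/1
  p_1/q_1 = 10/1
  p_2/q_2 = 89/9
  p_3/q_3 = 99/10
  p_4/q_4 = 1871/189
  p_5/q_5 = 1970/199
  p_6/q_6 = 17631/1781
q_5 = 199 ≤ 219 < 1781 = q_6, so the answer is 1970/199.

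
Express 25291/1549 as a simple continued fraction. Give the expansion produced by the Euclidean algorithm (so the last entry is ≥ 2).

25291 = 16*1549 + 507
1549 = 3*507 + 28
507 = 18*28 + 3
28 = 9*3 + 1
3 = 3*1 + 0  (stop)
So 25291/1549 = [16; 3, 18, 9, 3].

[16; 3, 18, 9, 3]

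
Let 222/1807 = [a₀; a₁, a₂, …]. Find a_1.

222 = 0·1807 + 222   →  a_0 = 0
1807 = 8·222 + 31   →  a_1 = 8

8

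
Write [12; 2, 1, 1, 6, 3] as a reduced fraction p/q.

1289/104

Using pₖ = aₖpₖ₋₁ + pₖ₋₂ and qₖ = aₖqₖ₋₁ + qₖ₋₂:
  k=0: a=12, p=12, q=1
  k=1: a=2, p=25, q=2
  k=2: a=1, p=37, q=3
  k=3: a=1, p=62, q=5
  k=4: a=6, p=409, q=33
  k=5: a=3, p=1289, q=104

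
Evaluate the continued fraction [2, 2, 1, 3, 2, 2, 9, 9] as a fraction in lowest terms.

Fold from the inside: start with 9/1.
  9 + 1/9 = 82/9
  2 + 9/82 = 173/82
  2 + 82/173 = 428/173
  3 + 173/428 = 1457/428
  1 + 428/1457 = 1885/1457
  2 + 1457/1885 = 5227/1885
  2 + 1885/5227 = 12339/5227

12339/5227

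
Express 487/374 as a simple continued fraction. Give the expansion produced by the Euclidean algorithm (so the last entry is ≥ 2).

[1; 3, 3, 4, 2, 1, 2]

487 = 1*374 + 113
374 = 3*113 + 35
113 = 3*35 + 8
35 = 4*8 + 3
8 = 2*3 + 2
3 = 1*2 + 1
2 = 2*1 + 0  (stop)
So 487/374 = [1; 3, 3, 4, 2, 1, 2].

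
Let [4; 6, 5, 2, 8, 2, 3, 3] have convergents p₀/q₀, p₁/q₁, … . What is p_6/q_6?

17600/4229

Using pₖ = aₖpₖ₋₁ + pₖ₋₂, qₖ = aₖqₖ₋₁ + qₖ₋₂ (with p₋₁=1, p₋₂=0, q₋₁=0, q₋₂=1):
  k=0: a=4, p=4, q=1
  k=1: a=6, p=25, q=6
  k=2: a=5, p=129, q=31
  k=3: a=2, p=283, q=68
  k=4: a=8, p=2393, q=575
  k=5: a=2, p=5069, q=1218
  k=6: a=3, p=17600, q=4229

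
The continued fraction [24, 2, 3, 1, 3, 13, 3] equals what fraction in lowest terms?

Using pₖ = aₖpₖ₋₁ + pₖ₋₂ and qₖ = aₖqₖ₋₁ + qₖ₋₂:
  k=0: a=24, p=24, q=1
  k=1: a=2, p=49, q=2
  k=2: a=3, p=171, q=7
  k=3: a=1, p=220, q=9
  k=4: a=3, p=831, q=34
  k=5: a=13, p=11023, q=451
  k=6: a=3, p=33900, q=1387

33900/1387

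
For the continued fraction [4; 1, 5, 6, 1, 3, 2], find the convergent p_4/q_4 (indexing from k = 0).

208/43

Using pₖ = aₖpₖ₋₁ + pₖ₋₂, qₖ = aₖqₖ₋₁ + qₖ₋₂ (with p₋₁=1, p₋₂=0, q₋₁=0, q₋₂=1):
  k=0: a=4, p=4, q=1
  k=1: a=1, p=5, q=1
  k=2: a=5, p=29, q=6
  k=3: a=6, p=179, q=37
  k=4: a=1, p=208, q=43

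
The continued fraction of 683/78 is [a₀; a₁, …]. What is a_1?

683 = 8·78 + 59   →  a_0 = 8
78 = 1·59 + 19   →  a_1 = 1

1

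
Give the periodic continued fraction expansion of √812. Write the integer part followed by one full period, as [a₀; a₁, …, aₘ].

a₀ = ⌊√812⌋ = 28.
With m₀=0, d₀=1 and mₖ₊₁ = dₖaₖ − mₖ, dₖ₊₁ = (n − mₖ₊₁²)/dₖ, aₖ₊₁ = ⌊(a₀+mₖ₊₁)/dₖ₊₁⌋:
  k=1: m=28, d=28, a=2
  k=2: m=28, d=1, a=56
d=1 and a=2a₀=56 at k=2, so the next step gives (m, d) = (28, 28) again — its k=1 value — and the period has length 2.

[28; 2, 56]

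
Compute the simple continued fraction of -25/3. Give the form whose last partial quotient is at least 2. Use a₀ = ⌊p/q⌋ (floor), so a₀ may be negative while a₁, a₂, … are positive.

-25 = -9·3 + 2
3 = 1·2 + 1
2 = 2·1 + 0  (stop)
So -25/3 = [-9; 1, 2].

[-9; 1, 2]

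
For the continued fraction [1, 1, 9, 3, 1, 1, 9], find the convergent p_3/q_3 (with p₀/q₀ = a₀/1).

Using pₖ = aₖpₖ₋₁ + pₖ₋₂, qₖ = aₖqₖ₋₁ + qₖ₋₂ (with p₋₁=1, p₋₂=0, q₋₁=0, q₋₂=1):
  k=0: a=1, p=1, q=1
  k=1: a=1, p=2, q=1
  k=2: a=9, p=19, q=10
  k=3: a=3, p=59, q=31

59/31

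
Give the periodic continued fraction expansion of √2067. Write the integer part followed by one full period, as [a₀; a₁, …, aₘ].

a₀ = ⌊√2067⌋ = 45.
With m₀=0, d₀=1 and mₖ₊₁ = dₖaₖ − mₖ, dₖ₊₁ = (n − mₖ₊₁²)/dₖ, aₖ₊₁ = ⌊(a₀+mₖ₊₁)/dₖ₊₁⌋:
  k=1: m=45, d=42, a=2
  k=2: m=39, d=13, a=6
  k=3: m=39, d=42, a=2
  k=4: m=45, d=1, a=90
d=1 and a=2a₀=90 at k=4, so the next step gives (m, d) = (45, 42) again — its k=1 value — and the period has length 4.

[45; 2, 6, 2, 90]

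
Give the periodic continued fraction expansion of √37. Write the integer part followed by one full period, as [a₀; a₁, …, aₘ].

a₀ = ⌊√37⌋ = 6.
With m₀=0, d₀=1 and mₖ₊₁ = dₖaₖ − mₖ, dₖ₊₁ = (n − mₖ₊₁²)/dₖ, aₖ₊₁ = ⌊(a₀+mₖ₊₁)/dₖ₊₁⌋:
  k=1: m=6, d=1, a=12
d=1 and a=2a₀=12 at k=1, so the next step gives (m, d) = (6, 1) again — its k=1 value — and the period has length 1.

[6; 12]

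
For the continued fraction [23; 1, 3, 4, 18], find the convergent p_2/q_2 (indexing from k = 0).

95/4

Using pₖ = aₖpₖ₋₁ + pₖ₋₂, qₖ = aₖqₖ₋₁ + qₖ₋₂ (with p₋₁=1, p₋₂=0, q₋₁=0, q₋₂=1):
  k=0: a=23, p=23, q=1
  k=1: a=1, p=24, q=1
  k=2: a=3, p=95, q=4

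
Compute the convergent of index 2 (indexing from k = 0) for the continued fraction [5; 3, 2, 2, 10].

37/7

Using pₖ = aₖpₖ₋₁ + pₖ₋₂, qₖ = aₖqₖ₋₁ + qₖ₋₂ (with p₋₁=1, p₋₂=0, q₋₁=0, q₋₂=1):
  k=0: a=5, p=5, q=1
  k=1: a=3, p=16, q=3
  k=2: a=2, p=37, q=7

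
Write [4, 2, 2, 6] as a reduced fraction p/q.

141/32

Fold from the inside: start with 6/1.
  2 + 1/6 = 13/6
  2 + 6/13 = 32/13
  4 + 13/32 = 141/32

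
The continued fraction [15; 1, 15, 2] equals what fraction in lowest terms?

526/33

Fold from the inside: start with 2/1.
  15 + 1/2 = 31/2
  1 + 2/31 = 33/31
  15 + 31/33 = 526/33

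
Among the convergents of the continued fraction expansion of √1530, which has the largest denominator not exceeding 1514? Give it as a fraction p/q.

26481/677

√1530 = [39; 8, 1, 2, 8, 2, 1, 8, 78, …] (period length 8).
Convergents:
  p_0/q_0 = 39/1
  p_1/q_1 = 313/8
  p_2/q_2 = 352/9
  p_3/q_3 = 1017/26
  p_4/q_4 = 8488/217
  p_5/q_5 = 17993/460
  p_6/q_6 = 26481/677
  p_7/q_7 = 229841/5876
q_6 = 677 ≤ 1514 < 5876 = q_7, so the answer is 26481/677.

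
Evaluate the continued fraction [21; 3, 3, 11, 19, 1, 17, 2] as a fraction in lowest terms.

1784247/83764

Using pₖ = aₖpₖ₋₁ + pₖ₋₂ and qₖ = aₖqₖ₋₁ + qₖ₋₂:
  k=0: a=21, p=21, q=1
  k=1: a=3, p=64, q=3
  k=2: a=3, p=213, q=10
  k=3: a=11, p=2407, q=113
  k=4: a=19, p=45946, q=2157
  k=5: a=1, p=48353, q=2270
  k=6: a=17, p=867947, q=40747
  k=7: a=2, p=1784247, q=83764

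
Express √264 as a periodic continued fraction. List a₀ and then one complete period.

a₀ = ⌊√264⌋ = 16.
With m₀=0, d₀=1 and mₖ₊₁ = dₖaₖ − mₖ, dₖ₊₁ = (n − mₖ₊₁²)/dₖ, aₖ₊₁ = ⌊(a₀+mₖ₊₁)/dₖ₊₁⌋:
  k=1: m=16, d=8, a=4
  k=2: m=16, d=1, a=32
d=1 and a=2a₀=32 at k=2, so the next step gives (m, d) = (16, 8) again — its k=1 value — and the period has length 2.

[16; 4, 32]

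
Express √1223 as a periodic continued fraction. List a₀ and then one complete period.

a₀ = ⌊√1223⌋ = 34.
With m₀=0, d₀=1 and mₖ₊₁ = dₖaₖ − mₖ, dₖ₊₁ = (n − mₖ₊₁²)/dₖ, aₖ₊₁ = ⌊(a₀+mₖ₊₁)/dₖ₊₁⌋:
  k=1: m=34, d=67, a=1
  k=2: m=33, d=2, a=33
  k=3: m=33, d=67, a=1
  k=4: m=34, d=1, a=68
d=1 and a=2a₀=68 at k=4, so the next step gives (m, d) = (34, 67) again — its k=1 value — and the period has length 4.

[34; 1, 33, 1, 68]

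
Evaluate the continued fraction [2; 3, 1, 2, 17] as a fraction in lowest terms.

Fold from the inside: start with 17/1.
  2 + 1/17 = 35/17
  1 + 17/35 = 52/35
  3 + 35/52 = 191/52
  2 + 52/191 = 434/191

434/191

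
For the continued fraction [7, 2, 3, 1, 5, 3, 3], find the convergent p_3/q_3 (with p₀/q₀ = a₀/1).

Using pₖ = aₖpₖ₋₁ + pₖ₋₂, qₖ = aₖqₖ₋₁ + qₖ₋₂ (with p₋₁=1, p₋₂=0, q₋₁=0, q₋₂=1):
  k=0: a=7, p=7, q=1
  k=1: a=2, p=15, q=2
  k=2: a=3, p=52, q=7
  k=3: a=1, p=67, q=9

67/9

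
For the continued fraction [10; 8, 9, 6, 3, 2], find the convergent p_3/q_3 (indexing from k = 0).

4515/446

Using pₖ = aₖpₖ₋₁ + pₖ₋₂, qₖ = aₖqₖ₋₁ + qₖ₋₂ (with p₋₁=1, p₋₂=0, q₋₁=0, q₋₂=1):
  k=0: a=10, p=10, q=1
  k=1: a=8, p=81, q=8
  k=2: a=9, p=739, q=73
  k=3: a=6, p=4515, q=446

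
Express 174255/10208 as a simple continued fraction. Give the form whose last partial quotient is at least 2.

174255 = 17·10208 + 719
10208 = 14·719 + 142
719 = 5·142 + 9
142 = 15·9 + 7
9 = 1·7 + 2
7 = 3·2 + 1
2 = 2·1 + 0  (stop)
So 174255/10208 = [17; 14, 5, 15, 1, 3, 2].

[17; 14, 5, 15, 1, 3, 2]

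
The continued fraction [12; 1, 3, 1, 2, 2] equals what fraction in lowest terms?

Using pₖ = aₖpₖ₋₁ + pₖ₋₂ and qₖ = aₖqₖ₋₁ + qₖ₋₂:
  k=0: a=12, p=12, q=1
  k=1: a=1, p=13, q=1
  k=2: a=3, p=51, q=4
  k=3: a=1, p=64, q=5
  k=4: a=2, p=179, q=14
  k=5: a=2, p=422, q=33

422/33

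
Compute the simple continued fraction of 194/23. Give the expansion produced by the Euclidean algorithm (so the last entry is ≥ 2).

194 = 8*23 + 10
23 = 2*10 + 3
10 = 3*3 + 1
3 = 3*1 + 0  (stop)
So 194/23 = [8; 2, 3, 3].

[8; 2, 3, 3]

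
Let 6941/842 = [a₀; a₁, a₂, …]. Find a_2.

9

6941 = 8·842 + 205   →  a_0 = 8
842 = 4·205 + 22   →  a_1 = 4
205 = 9·22 + 7   →  a_2 = 9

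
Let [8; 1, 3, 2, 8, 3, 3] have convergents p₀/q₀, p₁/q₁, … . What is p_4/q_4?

667/76

Using pₖ = aₖpₖ₋₁ + pₖ₋₂, qₖ = aₖqₖ₋₁ + qₖ₋₂ (with p₋₁=1, p₋₂=0, q₋₁=0, q₋₂=1):
  k=0: a=8, p=8, q=1
  k=1: a=1, p=9, q=1
  k=2: a=3, p=35, q=4
  k=3: a=2, p=79, q=9
  k=4: a=8, p=667, q=76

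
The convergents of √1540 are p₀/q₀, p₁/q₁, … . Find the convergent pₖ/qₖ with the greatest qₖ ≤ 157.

2747/70

√1540 = [39; 4, 8, 2, 8, 4, 78, …] (period length 6).
Convergents:
  p_0/q_0 = 39/1
  p_1/q_1 = 157/4
  p_2/q_2 = 1295/33
  p_3/q_3 = 2747/70
  p_4/q_4 = 23271/593
q_3 = 70 ≤ 157 < 593 = q_4, so the answer is 2747/70.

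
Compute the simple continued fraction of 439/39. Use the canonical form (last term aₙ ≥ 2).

[11; 3, 1, 9]

439 = 11·39 + 10
39 = 3·10 + 9
10 = 1·9 + 1
9 = 9·1 + 0  (stop)
So 439/39 = [11; 3, 1, 9].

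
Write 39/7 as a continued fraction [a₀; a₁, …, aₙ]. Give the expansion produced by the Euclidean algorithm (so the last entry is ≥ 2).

39 = 5*7 + 4
7 = 1*4 + 3
4 = 1*3 + 1
3 = 3*1 + 0  (stop)
So 39/7 = [5; 1, 1, 3].

[5; 1, 1, 3]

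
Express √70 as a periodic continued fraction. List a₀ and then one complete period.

a₀ = ⌊√70⌋ = 8.
With m₀=0, d₀=1 and mₖ₊₁ = dₖaₖ − mₖ, dₖ₊₁ = (n − mₖ₊₁²)/dₖ, aₖ₊₁ = ⌊(a₀+mₖ₊₁)/dₖ₊₁⌋:
  k=1: m=8, d=6, a=2
  k=2: m=4, d=9, a=1
  k=3: m=5, d=5, a=2
  k=4: m=5, d=9, a=1
  k=5: m=4, d=6, a=2
  k=6: m=8, d=1, a=16
d=1 and a=2a₀=16 at k=6, so the next step gives (m, d) = (8, 6) again — its k=1 value — and the period has length 6.

[8; 2, 1, 2, 1, 2, 16]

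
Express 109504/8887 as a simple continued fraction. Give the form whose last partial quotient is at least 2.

[12; 3, 9, 3, 6, 16]

109504 = 12*8887 + 2860
8887 = 3*2860 + 307
2860 = 9*307 + 97
307 = 3*97 + 16
97 = 6*16 + 1
16 = 16*1 + 0  (stop)
So 109504/8887 = [12; 3, 9, 3, 6, 16].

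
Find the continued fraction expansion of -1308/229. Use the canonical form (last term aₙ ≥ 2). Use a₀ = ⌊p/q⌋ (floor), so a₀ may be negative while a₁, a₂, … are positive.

-1308 = -6×229 + 66
229 = 3×66 + 31
66 = 2×31 + 4
31 = 7×4 + 3
4 = 1×3 + 1
3 = 3×1 + 0  (stop)
So -1308/229 = [-6; 3, 2, 7, 1, 3].

[-6; 3, 2, 7, 1, 3]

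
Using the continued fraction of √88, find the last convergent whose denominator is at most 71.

√88 = [9; 2, 1, 1, 1, 2, 18, …] (period length 6).
Convergents:
  p_0/q_0 = 9/1
  p_1/q_1 = 19/2
  p_2/q_2 = 28/3
  p_3/q_3 = 47/5
  p_4/q_4 = 75/8
  p_5/q_5 = 197/21
  p_6/q_6 = 3621/386
q_5 = 21 ≤ 71 < 386 = q_6, so the answer is 197/21.

197/21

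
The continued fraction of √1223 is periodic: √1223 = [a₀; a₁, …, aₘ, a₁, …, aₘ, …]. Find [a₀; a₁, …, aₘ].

a₀ = ⌊√1223⌋ = 34.
With m₀=0, d₀=1 and mₖ₊₁ = dₖaₖ − mₖ, dₖ₊₁ = (n − mₖ₊₁²)/dₖ, aₖ₊₁ = ⌊(a₀+mₖ₊₁)/dₖ₊₁⌋:
  k=1: m=34, d=67, a=1
  k=2: m=33, d=2, a=33
  k=3: m=33, d=67, a=1
  k=4: m=34, d=1, a=68
d=1 and a=2a₀=68 at k=4, so the next step gives (m, d) = (34, 67) again — its k=1 value — and the period has length 4.

[34; 1, 33, 1, 68]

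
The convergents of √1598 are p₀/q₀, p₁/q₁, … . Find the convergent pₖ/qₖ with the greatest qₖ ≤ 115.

1599/40

√1598 = [39; 1, 38, 1, 78, …] (period length 4).
Convergents:
  p_0/q_0 = 39/1
  p_1/q_1 = 40/1
  p_2/q_2 = 1559/39
  p_3/q_3 = 1599/40
  p_4/q_4 = 126281/3159
q_3 = 40 ≤ 115 < 3159 = q_4, so the answer is 1599/40.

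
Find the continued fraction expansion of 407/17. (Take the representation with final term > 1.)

407 = 23·17 + 16
17 = 1·16 + 1
16 = 16·1 + 0  (stop)
So 407/17 = [23; 1, 16].

[23; 1, 16]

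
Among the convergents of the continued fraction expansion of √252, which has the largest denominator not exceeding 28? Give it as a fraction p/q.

127/8

√252 = [15; 1, 6, 1, 30, …] (period length 4).
Convergents:
  p_0/q_0 = 15/1
  p_1/q_1 = 16/1
  p_2/q_2 = 111/7
  p_3/q_3 = 127/8
  p_4/q_4 = 3921/247
q_3 = 8 ≤ 28 < 247 = q_4, so the answer is 127/8.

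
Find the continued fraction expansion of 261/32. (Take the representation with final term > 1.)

[8; 6, 2, 2]

261 = 8×32 + 5
32 = 6×5 + 2
5 = 2×2 + 1
2 = 2×1 + 0  (stop)
So 261/32 = [8; 6, 2, 2].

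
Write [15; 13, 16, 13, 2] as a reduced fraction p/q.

Using pₖ = aₖpₖ₋₁ + pₖ₋₂ and qₖ = aₖqₖ₋₁ + qₖ₋₂:
  k=0: a=15, p=15, q=1
  k=1: a=13, p=196, q=13
  k=2: a=16, p=3151, q=209
  k=3: a=13, p=41159, q=2730
  k=4: a=2, p=85469, q=5669

85469/5669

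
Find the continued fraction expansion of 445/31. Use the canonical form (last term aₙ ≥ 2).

[14; 2, 1, 4, 2]

445 = 14*31 + 11
31 = 2*11 + 9
11 = 1*9 + 2
9 = 4*2 + 1
2 = 2*1 + 0  (stop)
So 445/31 = [14; 2, 1, 4, 2].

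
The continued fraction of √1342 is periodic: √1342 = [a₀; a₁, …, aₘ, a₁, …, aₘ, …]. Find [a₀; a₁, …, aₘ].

a₀ = ⌊√1342⌋ = 36.

[36; 1, 1, 1, 2, 1, 1, 1, 72]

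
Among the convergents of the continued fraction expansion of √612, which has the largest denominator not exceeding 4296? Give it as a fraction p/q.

106104/4289

√612 = [24; 1, 2, 1, 4, 1, 2, 1, 48, …] (period length 8).
Convergents:
  p_0/q_0 = 24/1
  p_1/q_1 = 25/1
  p_2/q_2 = 74/3
  p_3/q_3 = 99/4
  p_4/q_4 = 470/19
  p_5/q_5 = 569/23
  p_6/q_6 = 1608/65
  p_7/q_7 = 2177/88
  p_8/q_8 = 106104/4289
  p_9/q_9 = 108281/4377
q_8 = 4289 ≤ 4296 < 4377 = q_9, so the answer is 106104/4289.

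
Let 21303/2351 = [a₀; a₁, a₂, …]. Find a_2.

21303 = 9·2351 + 144   →  a_0 = 9
2351 = 16·144 + 47   →  a_1 = 16
144 = 3·47 + 3   →  a_2 = 3

3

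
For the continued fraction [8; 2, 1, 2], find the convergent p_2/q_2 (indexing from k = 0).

Using pₖ = aₖpₖ₋₁ + pₖ₋₂, qₖ = aₖqₖ₋₁ + qₖ₋₂ (with p₋₁=1, p₋₂=0, q₋₁=0, q₋₂=1):
  k=0: a=8, p=8, q=1
  k=1: a=2, p=17, q=2
  k=2: a=1, p=25, q=3

25/3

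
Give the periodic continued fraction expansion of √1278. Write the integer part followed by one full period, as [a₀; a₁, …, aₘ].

a₀ = ⌊√1278⌋ = 35.
With m₀=0, d₀=1 and mₖ₊₁ = dₖaₖ − mₖ, dₖ₊₁ = (n − mₖ₊₁²)/dₖ, aₖ₊₁ = ⌊(a₀+mₖ₊₁)/dₖ₊₁⌋:
  k=1: m=35, d=53, a=1
  k=2: m=18, d=18, a=2
  k=3: m=18, d=53, a=1
  k=4: m=35, d=1, a=70
d=1 and a=2a₀=70 at k=4, so the next step gives (m, d) = (35, 53) again — its k=1 value — and the period has length 4.

[35; 1, 2, 1, 70]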